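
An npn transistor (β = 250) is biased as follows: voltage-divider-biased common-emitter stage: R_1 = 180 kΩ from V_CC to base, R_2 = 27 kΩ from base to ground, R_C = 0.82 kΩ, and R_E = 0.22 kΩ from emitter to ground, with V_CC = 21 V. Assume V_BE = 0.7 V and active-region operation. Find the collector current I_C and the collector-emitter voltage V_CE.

I_C ≈ 6.5 mA, V_CE ≈ 14 V

Thevenize the base divider: V_Th = V_CC·R_2/(R_1+R_2) = 21×27/207 = 2.74 V, R_Th = R_1‖R_2 = 23.5 kΩ.
Base-emitter loop: V_Th = I_B·R_Th + V_BE + (β+1)I_B·R_E, so I_B = (2.74 − 0.7) / (23.5 + 251×0.22) = 0.0259 mA.
I_C = β·I_B = 250×0.0259 = 6.48 mA, and I_E = (β+1)I_B = 6.5 mA.
V_CE = V_CC − I_C·R_C − I_E·R_E = 21 − 6.48×0.82 − 6.5×0.22 = 14.3 V.
V_CE = 14.3 V > 0.2 V confirms active-region operation.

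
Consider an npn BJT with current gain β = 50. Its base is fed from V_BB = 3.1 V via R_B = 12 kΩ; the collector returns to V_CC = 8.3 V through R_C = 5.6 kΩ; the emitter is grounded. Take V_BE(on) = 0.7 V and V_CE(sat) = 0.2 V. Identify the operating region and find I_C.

Assume active: I_B = (3.1 − 0.7)/12 = 0.2 mA, giving I_C = β·I_B = 10 mA.
But then V_CE = 8.3 − 10×5.6 = -47.7 V < V_CE(sat) = 0.2 V — impossible in the active region.
So the transistor is saturated. With V_CE = 0.2 V, I_C = (V_CC − 0.2)/R_C = 8.1/5.6 = 1.45 mA.
Check: β·I_B = 10 mA > I_C = 1.45 mA, confirming saturation.

saturation; I_C ≈ 1.4 mA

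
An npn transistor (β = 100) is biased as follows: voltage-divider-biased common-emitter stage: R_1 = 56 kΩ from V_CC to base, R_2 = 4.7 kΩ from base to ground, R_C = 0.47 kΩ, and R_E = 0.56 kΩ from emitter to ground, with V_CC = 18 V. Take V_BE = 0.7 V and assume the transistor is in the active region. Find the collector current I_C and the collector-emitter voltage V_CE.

I_C ≈ 1.1 mA, V_CE ≈ 17 V

Thevenize the base divider: V_Th = V_CC·R_2/(R_1+R_2) = 18×4.7/60.7 = 1.39 V, R_Th = R_1‖R_2 = 4.34 kΩ.
Base-emitter loop: V_Th = I_B·R_Th + V_BE + (β+1)I_B·R_E, so I_B = (1.39 − 0.7) / (4.34 + 101×0.56) = 0.0114 mA.
I_C = β·I_B = 100×0.0114 = 1.14 mA, and I_E = (β+1)I_B = 1.15 mA.
V_CE = V_CC − I_C·R_C − I_E·R_E = 18 − 1.14×0.47 − 1.15×0.56 = 16.8 V.
V_CE = 16.8 V > 0.2 V confirms active-region operation.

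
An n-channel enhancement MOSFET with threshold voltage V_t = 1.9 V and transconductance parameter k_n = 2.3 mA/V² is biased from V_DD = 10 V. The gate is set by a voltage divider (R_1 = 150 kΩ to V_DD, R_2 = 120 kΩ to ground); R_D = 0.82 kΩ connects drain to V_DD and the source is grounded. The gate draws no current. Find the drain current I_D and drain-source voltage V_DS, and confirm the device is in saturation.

I_D ≈ 7.4 mA, V_DS ≈ 3.9 V

V_G = V_DD·R_2/(R_1+R_2) = 10×120/270 = 4.44 V. With the source grounded, V_GS = V_G = 4.44 V.
Assume saturation: I_D = (k_n/2)(V_GS − V_t)² = (2.3/2)×(4.44 − 1.9)² = 1.15×2.54² = 7.45 mA.
V_DS = V_DD − I_D·R_D = 10 − 7.45×0.82 = 3.89 V.
Saturation requires V_DS ≥ V_GS − V_t = 2.54 V; 3.89 ≥ 2.54 ✓.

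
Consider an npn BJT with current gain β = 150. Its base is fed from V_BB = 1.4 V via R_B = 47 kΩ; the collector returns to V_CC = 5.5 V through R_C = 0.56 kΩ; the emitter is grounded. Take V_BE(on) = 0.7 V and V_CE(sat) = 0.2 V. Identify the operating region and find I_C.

active; I_C ≈ 2.2 mA

Assume active. Base-emitter loop: I_B = (V_BB − V_BE)/R_B = (1.4 − 0.7)/47 = 0.0149 mA.
I_C = β·I_B = 150×0.0149 = 2.23 mA.
V_CE = V_CC − I_C·R_C = 5.5 − 2.23×0.56 = 4.25 V > V_CE(sat), so the active-region assumption holds.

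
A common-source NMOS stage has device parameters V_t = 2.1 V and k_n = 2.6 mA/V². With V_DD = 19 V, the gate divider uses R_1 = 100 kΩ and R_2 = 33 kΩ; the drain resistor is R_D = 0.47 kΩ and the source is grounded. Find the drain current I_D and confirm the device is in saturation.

V_G = V_DD·R_2/(R_1+R_2) = 19×33/133 = 4.71 V. With the source grounded, V_GS = V_G = 4.71 V.
Assume saturation: I_D = (k_n/2)(V_GS − V_t)² = (2.6/2)×(4.71 − 2.1)² = 1.3×2.61² = 8.88 mA.
V_DS = V_DD − I_D·R_D = 19 − 8.88×0.47 = 14.8 V.
Saturation requires V_DS ≥ V_GS − V_t = 2.61 V; 14.8 ≥ 2.61 ✓.

I_D ≈ 8.9 mA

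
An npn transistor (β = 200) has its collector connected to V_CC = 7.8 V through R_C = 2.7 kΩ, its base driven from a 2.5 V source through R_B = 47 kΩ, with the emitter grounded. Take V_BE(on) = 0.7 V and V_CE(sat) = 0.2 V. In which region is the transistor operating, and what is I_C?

saturation; I_C ≈ 2.8 mA

Assume active: I_B = (2.5 − 0.7)/47 = 0.0383 mA, giving I_C = β·I_B = 7.66 mA.
But then V_CE = 7.8 − 7.66×2.7 = -12.9 V < V_CE(sat) = 0.2 V — impossible in the active region.
So the transistor is saturated. With V_CE = 0.2 V, I_C = (V_CC − 0.2)/R_C = 7.6/2.7 = 2.81 mA.
Check: β·I_B = 7.66 mA > I_C = 2.81 mA, confirming saturation.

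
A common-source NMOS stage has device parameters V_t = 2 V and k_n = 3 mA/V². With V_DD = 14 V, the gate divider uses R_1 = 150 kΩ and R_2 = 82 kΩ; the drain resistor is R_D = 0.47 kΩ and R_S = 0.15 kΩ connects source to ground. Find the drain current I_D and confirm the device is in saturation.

V_G = V_DD·R_2/(R_1+R_2) = 14×82/232 = 4.95 V.
Assume saturation: I_D = (k_n/2)(V_GS − V_t)² with V_GS = V_G − I_D·R_S = 4.95 − 0.15·I_D.
Substituting gives 0.0337·I_D² − 2.33·I_D + 13 = 0, with roots I_D = 6.15 or 62.8 mA.
The root I_D = 62.8 mA gives V_GS = -4.47 V ≤ V_t, so take I_D = 6.15 mA.
Then V_GS = 4.03 V and V_DS = V_DD − I_D(R_D+R_S) = 14 − 6.15×0.62 = 10.2 V.
Saturation requires V_DS ≥ V_GS − V_t = 2.03 V; 10.2 ≥ 2.03 ✓.

I_D ≈ 6.2 mA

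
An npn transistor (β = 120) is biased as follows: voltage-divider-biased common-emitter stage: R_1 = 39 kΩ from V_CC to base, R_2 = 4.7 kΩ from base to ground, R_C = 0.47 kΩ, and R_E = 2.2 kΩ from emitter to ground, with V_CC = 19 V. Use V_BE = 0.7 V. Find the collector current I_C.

I_C ≈ 0.6 mA

Thevenize the base divider: V_Th = V_CC·R_2/(R_1+R_2) = 19×4.7/43.7 = 2.04 V, R_Th = R_1‖R_2 = 4.19 kΩ.
Base-emitter loop: V_Th = I_B·R_Th + V_BE + (β+1)I_B·R_E, so I_B = (2.04 − 0.7) / (4.19 + 121×2.2) = 0.00497 mA.
I_C = β·I_B = 120×0.00497 = 0.596 mA, and I_E = (β+1)I_B = 0.601 mA.
V_CE = V_CC − I_C·R_C − I_E·R_E = 19 − 0.596×0.47 − 0.601×2.2 = 17.4 V.
V_CE = 17.4 V > 0.2 V confirms active-region operation.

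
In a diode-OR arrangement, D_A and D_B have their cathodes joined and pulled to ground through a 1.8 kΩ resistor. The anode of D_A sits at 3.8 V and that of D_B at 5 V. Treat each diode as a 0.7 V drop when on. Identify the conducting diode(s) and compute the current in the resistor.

Assume both conduct. Then node N would need to be at both 3.8−0.7 = 3.1 V and 5−0.7 = 4.3 V, which is impossible.
Assume only D_B conducts: V_N = 5 − 0.7 = 4.3 V, so I_R = 4.3/1.8 = 2.39 mA.
Check D_A: its anode-to-cathode voltage is 3.8 − 4.3 = -0.5 V < 0.7 V, so it is off. The assumption is consistent.

Only D_B conducts; I_R ≈ 2.4 mA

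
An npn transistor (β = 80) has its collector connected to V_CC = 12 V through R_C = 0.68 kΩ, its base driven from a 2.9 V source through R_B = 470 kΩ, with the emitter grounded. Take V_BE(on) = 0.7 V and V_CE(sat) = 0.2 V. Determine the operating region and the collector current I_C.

active; I_C ≈ 0.37 mA

Assume active. Base-emitter loop: I_B = (V_BB − V_BE)/R_B = (2.9 − 0.7)/470 = 0.00468 mA.
I_C = β·I_B = 80×0.00468 = 0.374 mA.
V_CE = V_CC − I_C·R_C = 12 − 0.374×0.68 = 11.7 V > V_CE(sat), so the active-region assumption holds.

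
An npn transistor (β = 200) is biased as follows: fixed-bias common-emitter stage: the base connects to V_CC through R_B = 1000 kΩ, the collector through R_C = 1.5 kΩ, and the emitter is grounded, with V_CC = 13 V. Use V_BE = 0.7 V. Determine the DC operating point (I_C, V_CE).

I_C ≈ 2.5 mA, V_CE ≈ 9.3 V

Base loop: V_CC = I_B·R_B + V_BE, so I_B = (13 − 0.7)/1000 kΩ = 0.0123 mA.
In the active region I_C = β·I_B = 200 × 0.0123 = 2.46 mA.
Collector loop: V_CE = V_CC − I_C·R_C = 13 − 2.46×1.5 = 9.31 V.
Since V_CE = 9.31 V > V_CE(sat) ≈ 0.2 V, the transistor is in the active region as assumed.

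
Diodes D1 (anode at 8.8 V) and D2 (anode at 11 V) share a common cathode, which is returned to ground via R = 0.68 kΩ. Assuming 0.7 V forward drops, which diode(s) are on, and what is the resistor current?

Assume both conduct. Then node N would need to be at both 8.8−0.7 = 8.1 V and 11−0.7 = 10.3 V, which is impossible.
Assume only D2 conducts: V_N = 11 − 0.7 = 10.3 V, so I_R = 10.3/0.68 = 15.1 mA.
Check D1: its anode-to-cathode voltage is 8.8 − 10.3 = -1.5 V < 0.7 V, so it is off. The assumption is consistent.

Only D2 conducts; I_R ≈ 15 mA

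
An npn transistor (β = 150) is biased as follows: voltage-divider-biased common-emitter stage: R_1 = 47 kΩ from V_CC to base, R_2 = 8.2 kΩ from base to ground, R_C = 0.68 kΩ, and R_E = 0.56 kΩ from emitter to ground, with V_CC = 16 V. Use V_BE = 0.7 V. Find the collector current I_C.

I_C ≈ 2.7 mA

Thevenize the base divider: V_Th = V_CC·R_2/(R_1+R_2) = 16×8.2/55.2 = 2.38 V, R_Th = R_1‖R_2 = 6.98 kΩ.
Base-emitter loop: V_Th = I_B·R_Th + V_BE + (β+1)I_B·R_E, so I_B = (2.38 − 0.7) / (6.98 + 151×0.56) = 0.0183 mA.
I_C = β·I_B = 150×0.0183 = 2.75 mA, and I_E = (β+1)I_B = 2.77 mA.
V_CE = V_CC − I_C·R_C − I_E·R_E = 16 − 2.75×0.68 − 2.77×0.56 = 12.6 V.
V_CE = 12.6 V > 0.2 V confirms active-region operation.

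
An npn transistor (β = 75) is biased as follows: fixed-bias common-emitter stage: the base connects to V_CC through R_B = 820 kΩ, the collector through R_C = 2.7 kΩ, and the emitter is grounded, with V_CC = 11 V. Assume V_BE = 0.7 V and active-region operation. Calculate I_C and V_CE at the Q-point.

Base loop: V_CC = I_B·R_B + V_BE, so I_B = (11 − 0.7)/820 kΩ = 0.0126 mA.
In the active region I_C = β·I_B = 75 × 0.0126 = 0.942 mA.
Collector loop: V_CE = V_CC − I_C·R_C = 11 − 0.942×2.7 = 8.46 V.
Since V_CE = 8.46 V > V_CE(sat) ≈ 0.2 V, the transistor is in the active region as assumed.

I_C ≈ 0.94 mA, V_CE ≈ 8.5 V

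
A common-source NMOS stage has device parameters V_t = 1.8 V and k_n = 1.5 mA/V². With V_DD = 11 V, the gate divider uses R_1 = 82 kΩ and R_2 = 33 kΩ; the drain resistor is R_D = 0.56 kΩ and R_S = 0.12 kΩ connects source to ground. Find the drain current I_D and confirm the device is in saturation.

I_D ≈ 1.1 mA

V_G = V_DD·R_2/(R_1+R_2) = 11×33/115 = 3.16 V.
Assume saturation: I_D = (k_n/2)(V_GS − V_t)² with V_GS = V_G − I_D·R_S = 3.16 − 0.12·I_D.
Substituting gives 0.0108·I_D² − 1.24·I_D + 1.38 = 0, with roots I_D = 1.12 or 114 mA.
The root I_D = 114 mA gives V_GS = -10.5 V ≤ V_t, so take I_D = 1.12 mA.
Then V_GS = 3.02 V and V_DS = V_DD − I_D(R_D+R_S) = 11 − 1.12×0.68 = 10.2 V.
Saturation requires V_DS ≥ V_GS − V_t = 1.22 V; 10.2 ≥ 1.22 ✓.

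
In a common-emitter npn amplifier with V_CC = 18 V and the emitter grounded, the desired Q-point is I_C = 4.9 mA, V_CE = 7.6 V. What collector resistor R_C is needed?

Collector loop: V_CC = I_C·R_C + V_CE.
R_C = (V_CC − V_CE)/I_C = (18 − 7.6)/4.9 = 2.12 kΩ.

R_C ≈ 2.1 kΩ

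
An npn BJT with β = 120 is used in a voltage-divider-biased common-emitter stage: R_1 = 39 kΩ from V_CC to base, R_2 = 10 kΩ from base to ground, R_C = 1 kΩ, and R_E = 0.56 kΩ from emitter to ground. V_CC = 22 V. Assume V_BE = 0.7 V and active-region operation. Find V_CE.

V_CE ≈ 13 V

Thevenize the base divider: V_Th = V_CC·R_2/(R_1+R_2) = 22×10/49 = 4.49 V, R_Th = R_1‖R_2 = 7.96 kΩ.
Base-emitter loop: V_Th = I_B·R_Th + V_BE + (β+1)I_B·R_E, so I_B = (4.49 − 0.7) / (7.96 + 121×0.56) = 0.0501 mA.
I_C = β·I_B = 120×0.0501 = 6.01 mA, and I_E = (β+1)I_B = 6.06 mA.
V_CE = V_CC − I_C·R_C − I_E·R_E = 22 − 6.01×1 − 6.06×0.56 = 12.6 V.
V_CE = 12.6 V > 0.2 V confirms active-region operation.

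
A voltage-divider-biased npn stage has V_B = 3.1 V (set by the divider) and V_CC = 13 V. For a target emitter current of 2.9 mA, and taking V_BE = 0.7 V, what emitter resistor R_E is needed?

R_E ≈ 0.83 kΩ

V_E = V_B − V_BE = 3.1 − 0.7 = 2.4 V.
R_E = V_E / I_E = 2.4 / 2.9 = 0.828 kΩ.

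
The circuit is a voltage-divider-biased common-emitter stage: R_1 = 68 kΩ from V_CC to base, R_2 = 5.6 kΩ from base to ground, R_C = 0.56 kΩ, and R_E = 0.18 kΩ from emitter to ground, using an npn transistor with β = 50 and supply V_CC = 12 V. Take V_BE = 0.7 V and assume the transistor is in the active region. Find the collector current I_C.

I_C ≈ 0.74 mA

Thevenize the base divider: V_Th = V_CC·R_2/(R_1+R_2) = 12×5.6/73.6 = 0.913 V, R_Th = R_1‖R_2 = 5.17 kΩ.
Base-emitter loop: V_Th = I_B·R_Th + V_BE + (β+1)I_B·R_E, so I_B = (0.913 − 0.7) / (5.17 + 51×0.18) = 0.0148 mA.
I_C = β·I_B = 50×0.0148 = 0.742 mA, and I_E = (β+1)I_B = 0.757 mA.
V_CE = V_CC − I_C·R_C − I_E·R_E = 12 − 0.742×0.56 − 0.757×0.18 = 11.4 V.
V_CE = 11.4 V > 0.2 V confirms active-region operation.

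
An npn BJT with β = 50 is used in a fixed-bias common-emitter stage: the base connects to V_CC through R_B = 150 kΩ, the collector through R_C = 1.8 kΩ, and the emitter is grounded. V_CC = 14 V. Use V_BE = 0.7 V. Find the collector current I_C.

Base loop: V_CC = I_B·R_B + V_BE, so I_B = (14 − 0.7)/150 kΩ = 0.0887 mA.
In the active region I_C = β·I_B = 50 × 0.0887 = 4.43 mA.
Collector loop: V_CE = V_CC − I_C·R_C = 14 − 4.43×1.8 = 6.02 V.
Since V_CE = 6.02 V > V_CE(sat) ≈ 0.2 V, the transistor is in the active region as assumed.

I_C ≈ 4.4 mA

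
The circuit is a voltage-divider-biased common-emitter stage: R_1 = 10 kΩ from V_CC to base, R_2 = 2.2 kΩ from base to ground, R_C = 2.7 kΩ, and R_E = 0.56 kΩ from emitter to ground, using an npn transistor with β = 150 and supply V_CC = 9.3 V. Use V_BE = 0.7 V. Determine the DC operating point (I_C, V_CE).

Thevenize the base divider: V_Th = V_CC·R_2/(R_1+R_2) = 9.3×2.2/12.2 = 1.68 V, R_Th = R_1‖R_2 = 1.8 kΩ.
Base-emitter loop: V_Th = I_B·R_Th + V_BE + (β+1)I_B·R_E, so I_B = (1.68 − 0.7) / (1.8 + 151×0.56) = 0.0113 mA.
I_C = β·I_B = 150×0.0113 = 1.7 mA, and I_E = (β+1)I_B = 1.71 mA.
V_CE = V_CC − I_C·R_C − I_E·R_E = 9.3 − 1.7×2.7 − 1.71×0.56 = 3.76 V.
V_CE = 3.76 V > 0.2 V confirms active-region operation.

I_C ≈ 1.7 mA, V_CE ≈ 3.8 V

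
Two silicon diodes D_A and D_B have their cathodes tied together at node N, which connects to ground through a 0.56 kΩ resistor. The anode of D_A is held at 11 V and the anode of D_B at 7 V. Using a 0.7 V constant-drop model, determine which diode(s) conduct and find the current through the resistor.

Only D_A conducts; I_R ≈ 18 mA

Assume both conduct. Then node N would need to be at both 11−0.7 = 10.3 V and 7−0.7 = 6.3 V, which is impossible.
Assume only D_A conducts: V_N = 11 − 0.7 = 10.3 V, so I_R = 10.3/0.56 = 18.4 mA.
Check D_B: its anode-to-cathode voltage is 7 − 10.3 = -3.3 V < 0.7 V, so it is off. The assumption is consistent.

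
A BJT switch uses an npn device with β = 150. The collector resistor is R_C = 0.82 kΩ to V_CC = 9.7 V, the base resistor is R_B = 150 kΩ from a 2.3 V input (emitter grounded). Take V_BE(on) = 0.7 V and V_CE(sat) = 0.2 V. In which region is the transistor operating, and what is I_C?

active; I_C ≈ 1.6 mA

Assume active. Base-emitter loop: I_B = (V_BB − V_BE)/R_B = (2.3 − 0.7)/150 = 0.0107 mA.
I_C = β·I_B = 150×0.0107 = 1.6 mA.
V_CE = V_CC − I_C·R_C = 9.7 − 1.6×0.82 = 8.39 V > V_CE(sat), so the active-region assumption holds.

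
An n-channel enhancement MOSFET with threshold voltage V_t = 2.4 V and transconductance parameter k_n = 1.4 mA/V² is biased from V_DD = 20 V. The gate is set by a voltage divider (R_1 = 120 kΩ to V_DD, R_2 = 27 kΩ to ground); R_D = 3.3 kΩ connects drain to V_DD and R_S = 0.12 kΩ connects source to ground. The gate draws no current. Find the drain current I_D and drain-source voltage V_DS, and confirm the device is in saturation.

I_D ≈ 0.94 mA, V_DS ≈ 17 V

V_G = V_DD·R_2/(R_1+R_2) = 20×27/147 = 3.67 V.
Assume saturation: I_D = (k_n/2)(V_GS − V_t)² with V_GS = V_G − I_D·R_S = 3.67 − 0.12·I_D.
Substituting gives 0.0101·I_D² − 1.21·I_D + 1.14 = 0, with roots I_D = 0.943 or 119 mA.
The root I_D = 119 mA gives V_GS = -10.7 V ≤ V_t, so take I_D = 0.943 mA.
Then V_GS = 3.56 V and V_DS = V_DD − I_D(R_D+R_S) = 20 − 0.943×3.42 = 16.8 V.
Saturation requires V_DS ≥ V_GS − V_t = 1.16 V; 16.8 ≥ 1.16 ✓.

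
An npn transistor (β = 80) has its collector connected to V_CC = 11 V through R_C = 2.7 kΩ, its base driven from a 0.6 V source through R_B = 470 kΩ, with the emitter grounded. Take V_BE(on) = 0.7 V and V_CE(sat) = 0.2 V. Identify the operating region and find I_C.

V_BB = 0.6 V ≤ V_BE(on) = 0.7 V, so the base-emitter junction is not forward biased.
The transistor is in cutoff: I_B = I_C = 0.

cutoff; I_C ≈ 0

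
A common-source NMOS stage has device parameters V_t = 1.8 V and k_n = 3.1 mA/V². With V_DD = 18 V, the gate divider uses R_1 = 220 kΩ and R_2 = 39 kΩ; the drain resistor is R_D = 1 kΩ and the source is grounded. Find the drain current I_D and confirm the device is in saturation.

I_D ≈ 1.3 mA

V_G = V_DD·R_2/(R_1+R_2) = 18×39/259 = 2.71 V. With the source grounded, V_GS = V_G = 2.71 V.
Assume saturation: I_D = (k_n/2)(V_GS − V_t)² = (3.1/2)×(2.71 − 1.8)² = 1.55×0.91² = 1.28 mA.
V_DS = V_DD − I_D·R_D = 18 − 1.28×1 = 16.7 V.
Saturation requires V_DS ≥ V_GS − V_t = 0.91 V; 16.7 ≥ 0.91 ✓.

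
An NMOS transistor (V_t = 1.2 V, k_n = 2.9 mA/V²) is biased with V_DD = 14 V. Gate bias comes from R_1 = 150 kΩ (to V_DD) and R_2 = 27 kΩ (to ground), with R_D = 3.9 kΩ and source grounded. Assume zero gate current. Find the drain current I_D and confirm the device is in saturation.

V_G = V_DD·R_2/(R_1+R_2) = 14×27/177 = 2.14 V. With the source grounded, V_GS = V_G = 2.14 V.
Assume saturation: I_D = (k_n/2)(V_GS − V_t)² = (2.9/2)×(2.14 − 1.2)² = 1.45×0.936² = 1.27 mA.
V_DS = V_DD − I_D·R_D = 14 − 1.27×3.9 = 9.05 V.
Saturation requires V_DS ≥ V_GS − V_t = 0.936 V; 9.05 ≥ 0.936 ✓.

I_D ≈ 1.3 mA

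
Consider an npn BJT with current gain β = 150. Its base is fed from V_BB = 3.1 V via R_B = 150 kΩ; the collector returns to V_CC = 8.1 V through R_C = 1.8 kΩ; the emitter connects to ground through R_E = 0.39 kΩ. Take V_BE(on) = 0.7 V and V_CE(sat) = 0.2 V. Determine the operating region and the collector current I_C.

Assume active. Base-emitter loop: I_B = (V_BB − V_BE)/(R_B + (β+1)R_E) = (3.1 − 0.7)/(150 + 151×0.39) = 0.0115 mA.
I_C = β·I_B = 150×0.0115 = 1.72 mA.
V_CE = V_CC − I_C·R_C − I_E·R_E = 8.1 − 1.72×1.8 − 1.73×0.39 = 4.32 V > V_CE(sat), so the active-region assumption holds.

active; I_C ≈ 1.7 mA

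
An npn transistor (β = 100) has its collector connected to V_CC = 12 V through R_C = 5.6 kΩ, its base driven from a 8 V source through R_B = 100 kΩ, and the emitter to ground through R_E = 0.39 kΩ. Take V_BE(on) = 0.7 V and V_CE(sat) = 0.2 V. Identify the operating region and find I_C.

Assume active: I_B = (8 − 0.7)/(100 + 101×0.39) = 0.0524 mA, I_C = β·I_B = 5.24 mA.
Then V_CE = 12 − 5.24×5.6 − 5.29×0.39 = -19.4 V < 0.2 V — the active assumption fails.
Re-solve with V_CE = 0.2 V. KCL at the emitter: V_E/R_E = (V_BB−0.7−V_E)/R_B + (V_CC−0.2−V_E)/R_C, giving V_E = 0.792 V.
I_C = (V_CC − 0.2 − V_E)/R_C = (11.8 − 0.792)/5.6 = 1.97 mA.
Check: I_B = (7.3 − 0.792)/100 = 0.0651 mA, and β·I_B = 6.51 mA > I_C, confirming saturation.

saturation; I_C ≈ 2 mA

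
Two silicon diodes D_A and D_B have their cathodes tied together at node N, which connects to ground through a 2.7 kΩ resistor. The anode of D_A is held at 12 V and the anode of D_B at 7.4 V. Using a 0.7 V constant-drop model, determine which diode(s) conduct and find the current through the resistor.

Assume both conduct. Then node N would need to be at both 12−0.7 = 11.3 V and 7.4−0.7 = 6.7 V, which is impossible.
Assume only D_A conducts: V_N = 12 − 0.7 = 11.3 V, so I_R = 11.3/2.7 = 4.19 mA.
Check D_B: its anode-to-cathode voltage is 7.4 − 11.3 = -3.9 V < 0.7 V, so it is off. The assumption is consistent.

Only D_A conducts; I_R ≈ 4.2 mA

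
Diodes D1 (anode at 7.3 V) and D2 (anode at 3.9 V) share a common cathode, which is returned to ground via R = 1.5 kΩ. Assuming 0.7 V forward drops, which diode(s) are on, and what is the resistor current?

Only D1 conducts; I_R ≈ 4.4 mA

Assume both conduct. Then node N would need to be at both 7.3−0.7 = 6.6 V and 3.9−0.7 = 3.2 V, which is impossible.
Assume only D1 conducts: V_N = 7.3 − 0.7 = 6.6 V, so I_R = 6.6/1.5 = 4.4 mA.
Check D2: its anode-to-cathode voltage is 3.9 − 6.6 = -2.7 V < 0.7 V, so it is off. The assumption is consistent.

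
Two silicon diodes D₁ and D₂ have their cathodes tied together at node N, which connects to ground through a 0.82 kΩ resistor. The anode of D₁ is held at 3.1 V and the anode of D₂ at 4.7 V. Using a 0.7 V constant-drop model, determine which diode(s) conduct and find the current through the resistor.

Only D₂ conducts; I_R ≈ 4.9 mA

Assume both conduct. Then node N would need to be at both 3.1−0.7 = 2.4 V and 4.7−0.7 = 4 V, which is impossible.
Assume only D₂ conducts: V_N = 4.7 − 0.7 = 4 V, so I_R = 4/0.82 = 4.88 mA.
Check D₁: its anode-to-cathode voltage is 3.1 − 4 = -0.9 V < 0.7 V, so it is off. The assumption is consistent.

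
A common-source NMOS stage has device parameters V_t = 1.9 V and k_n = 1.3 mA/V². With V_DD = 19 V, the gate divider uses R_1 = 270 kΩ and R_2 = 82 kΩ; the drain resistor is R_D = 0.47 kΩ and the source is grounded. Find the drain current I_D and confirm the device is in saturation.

I_D ≈ 4.1 mA

V_G = V_DD·R_2/(R_1+R_2) = 19×82/352 = 4.43 V. With the source grounded, V_GS = V_G = 4.43 V.
Assume saturation: I_D = (k_n/2)(V_GS − V_t)² = (1.3/2)×(4.43 − 1.9)² = 0.65×2.53² = 4.15 mA.
V_DS = V_DD − I_D·R_D = 19 − 4.15×0.47 = 17.1 V.
Saturation requires V_DS ≥ V_GS − V_t = 2.53 V; 17.1 ≥ 2.53 ✓.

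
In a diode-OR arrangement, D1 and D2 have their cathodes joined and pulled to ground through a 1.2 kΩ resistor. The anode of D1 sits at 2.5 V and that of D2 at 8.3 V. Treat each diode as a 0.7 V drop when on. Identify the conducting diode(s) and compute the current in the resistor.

Only D2 conducts; I_R ≈ 6.3 mA

Assume both conduct. Then node N would need to be at both 2.5−0.7 = 1.8 V and 8.3−0.7 = 7.6 V, which is impossible.
Assume only D2 conducts: V_N = 8.3 − 0.7 = 7.6 V, so I_R = 7.6/1.2 = 6.33 mA.
Check D1: its anode-to-cathode voltage is 2.5 − 7.6 = -5.1 V < 0.7 V, so it is off. The assumption is consistent.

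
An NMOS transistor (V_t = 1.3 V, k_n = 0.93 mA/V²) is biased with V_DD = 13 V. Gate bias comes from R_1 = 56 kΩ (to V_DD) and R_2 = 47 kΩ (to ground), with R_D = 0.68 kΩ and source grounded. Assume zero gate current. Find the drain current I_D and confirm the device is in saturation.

V_G = V_DD·R_2/(R_1+R_2) = 13×47/103 = 5.93 V. With the source grounded, V_GS = V_G = 5.93 V.
Assume saturation: I_D = (k_n/2)(V_GS − V_t)² = (0.93/2)×(5.93 − 1.3)² = 0.465×4.63² = 9.98 mA.
V_DS = V_DD − I_D·R_D = 13 − 9.98×0.68 = 6.22 V.
Saturation requires V_DS ≥ V_GS − V_t = 4.63 V; 6.22 ≥ 4.63 ✓.

I_D ≈ 10 mA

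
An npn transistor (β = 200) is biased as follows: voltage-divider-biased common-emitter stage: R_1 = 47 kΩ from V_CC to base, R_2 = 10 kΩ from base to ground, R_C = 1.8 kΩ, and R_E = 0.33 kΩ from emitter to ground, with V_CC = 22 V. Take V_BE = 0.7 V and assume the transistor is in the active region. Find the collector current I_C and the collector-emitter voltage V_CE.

Thevenize the base divider: V_Th = V_CC·R_2/(R_1+R_2) = 22×10/57 = 3.86 V, R_Th = R_1‖R_2 = 8.25 kΩ.
Base-emitter loop: V_Th = I_B·R_Th + V_BE + (β+1)I_B·R_E, so I_B = (3.86 − 0.7) / (8.25 + 201×0.33) = 0.0424 mA.
I_C = β·I_B = 200×0.0424 = 8.47 mA, and I_E = (β+1)I_B = 8.52 mA.
V_CE = V_CC − I_C·R_C − I_E·R_E = 22 − 8.47×1.8 − 8.52×0.33 = 3.94 V.
V_CE = 3.94 V > 0.2 V confirms active-region operation.

I_C ≈ 8.5 mA, V_CE ≈ 3.9 V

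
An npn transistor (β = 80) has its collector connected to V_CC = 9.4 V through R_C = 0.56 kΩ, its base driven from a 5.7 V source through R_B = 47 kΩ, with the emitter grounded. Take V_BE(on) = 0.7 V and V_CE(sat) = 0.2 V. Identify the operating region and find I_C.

active; I_C ≈ 8.5 mA

Assume active. Base-emitter loop: I_B = (V_BB − V_BE)/R_B = (5.7 − 0.7)/47 = 0.106 mA.
I_C = β·I_B = 80×0.106 = 8.51 mA.
V_CE = V_CC − I_C·R_C = 9.4 − 8.51×0.56 = 4.63 V > V_CE(sat), so the active-region assumption holds.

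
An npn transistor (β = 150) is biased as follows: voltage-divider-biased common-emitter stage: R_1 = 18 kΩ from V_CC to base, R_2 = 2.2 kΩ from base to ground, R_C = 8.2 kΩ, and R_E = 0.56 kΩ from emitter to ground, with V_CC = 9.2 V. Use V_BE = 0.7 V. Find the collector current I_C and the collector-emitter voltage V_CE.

I_C ≈ 0.52 mA, V_CE ≈ 4.6 V

Thevenize the base divider: V_Th = V_CC·R_2/(R_1+R_2) = 9.2×2.2/20.2 = 1 V, R_Th = R_1‖R_2 = 1.96 kΩ.
Base-emitter loop: V_Th = I_B·R_Th + V_BE + (β+1)I_B·R_E, so I_B = (1 − 0.7) / (1.96 + 151×0.56) = 0.00349 mA.
I_C = β·I_B = 150×0.00349 = 0.524 mA, and I_E = (β+1)I_B = 0.527 mA.
V_CE = V_CC − I_C·R_C − I_E·R_E = 9.2 − 0.524×8.2 − 0.527×0.56 = 4.61 V.
V_CE = 4.61 V > 0.2 V confirms active-region operation.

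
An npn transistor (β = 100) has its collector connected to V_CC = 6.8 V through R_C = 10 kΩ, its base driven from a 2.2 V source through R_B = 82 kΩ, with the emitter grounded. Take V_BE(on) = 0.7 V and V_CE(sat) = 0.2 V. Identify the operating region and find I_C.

Assume active: I_B = (2.2 − 0.7)/82 = 0.0183 mA, giving I_C = β·I_B = 1.83 mA.
But then V_CE = 6.8 − 1.83×10 = -11.5 V < V_CE(sat) = 0.2 V — impossible in the active region.
So the transistor is saturated. With V_CE = 0.2 V, I_C = (V_CC − 0.2)/R_C = 6.6/10 = 0.66 mA.
Check: β·I_B = 1.83 mA > I_C = 0.66 mA, confirming saturation.

saturation; I_C ≈ 0.66 mA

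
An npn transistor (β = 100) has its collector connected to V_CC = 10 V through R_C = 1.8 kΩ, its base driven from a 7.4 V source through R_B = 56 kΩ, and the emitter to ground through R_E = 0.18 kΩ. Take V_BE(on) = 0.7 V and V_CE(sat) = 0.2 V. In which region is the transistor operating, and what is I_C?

saturation; I_C ≈ 4.9 mA

Assume active: I_B = (7.4 − 0.7)/(56 + 101×0.18) = 0.0903 mA, I_C = β·I_B = 9.03 mA.
Then V_CE = 10 − 9.03×1.8 − 9.12×0.18 = -7.9 V < 0.2 V — the active assumption fails.
Re-solve with V_CE = 0.2 V. KCL at the emitter: V_E/R_E = (V_BB−0.7−V_E)/R_B + (V_CC−0.2−V_E)/R_C, giving V_E = 0.908 V.
I_C = (V_CC − 0.2 − V_E)/R_C = (9.8 − 0.908)/1.8 = 4.94 mA.
Check: I_B = (6.7 − 0.908)/56 = 0.103 mA, and β·I_B = 10.3 mA > I_C, confirming saturation.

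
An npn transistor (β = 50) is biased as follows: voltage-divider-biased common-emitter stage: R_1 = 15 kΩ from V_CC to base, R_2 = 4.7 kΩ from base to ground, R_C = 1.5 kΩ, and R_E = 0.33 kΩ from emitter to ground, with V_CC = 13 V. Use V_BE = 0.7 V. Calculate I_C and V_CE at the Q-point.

Thevenize the base divider: V_Th = V_CC·R_2/(R_1+R_2) = 13×4.7/19.7 = 3.1 V, R_Th = R_1‖R_2 = 3.58 kΩ.
Base-emitter loop: V_Th = I_B·R_Th + V_BE + (β+1)I_B·R_E, so I_B = (3.1 − 0.7) / (3.58 + 51×0.33) = 0.118 mA.
I_C = β·I_B = 50×0.118 = 5.88 mA, and I_E = (β+1)I_B = 6 mA.
V_CE = V_CC − I_C·R_C − I_E·R_E = 13 − 5.88×1.5 − 6×0.33 = 2.19 V.
V_CE = 2.19 V > 0.2 V confirms active-region operation.

I_C ≈ 5.9 mA, V_CE ≈ 2.2 V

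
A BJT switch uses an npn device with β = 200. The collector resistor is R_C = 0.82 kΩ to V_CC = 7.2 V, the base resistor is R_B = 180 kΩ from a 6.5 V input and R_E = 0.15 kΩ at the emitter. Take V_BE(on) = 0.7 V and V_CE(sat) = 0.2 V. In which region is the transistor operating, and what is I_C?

active; I_C ≈ 5.5 mA

Assume active. Base-emitter loop: I_B = (V_BB − V_BE)/(R_B + (β+1)R_E) = (6.5 − 0.7)/(180 + 201×0.15) = 0.0276 mA.
I_C = β·I_B = 200×0.0276 = 5.52 mA.
V_CE = V_CC − I_C·R_C − I_E·R_E = 7.2 − 5.52×0.82 − 5.55×0.15 = 1.84 V > V_CE(sat), so the active-region assumption holds.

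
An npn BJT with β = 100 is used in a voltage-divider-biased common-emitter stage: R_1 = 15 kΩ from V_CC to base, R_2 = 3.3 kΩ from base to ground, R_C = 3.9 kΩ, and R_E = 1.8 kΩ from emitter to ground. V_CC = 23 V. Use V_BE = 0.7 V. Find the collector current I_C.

Thevenize the base divider: V_Th = V_CC·R_2/(R_1+R_2) = 23×3.3/18.3 = 4.15 V, R_Th = R_1‖R_2 = 2.7 kΩ.
Base-emitter loop: V_Th = I_B·R_Th + V_BE + (β+1)I_B·R_E, so I_B = (4.15 − 0.7) / (2.7 + 101×1.8) = 0.0187 mA.
I_C = β·I_B = 100×0.0187 = 1.87 mA, and I_E = (β+1)I_B = 1.89 mA.
V_CE = V_CC − I_C·R_C − I_E·R_E = 23 − 1.87×3.9 − 1.89×1.8 = 12.3 V.
V_CE = 12.3 V > 0.2 V confirms active-region operation.

I_C ≈ 1.9 mA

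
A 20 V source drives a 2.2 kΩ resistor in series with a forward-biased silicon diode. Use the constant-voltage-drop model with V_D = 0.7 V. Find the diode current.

KVL around the loop: 20 = V_D + I·R = 0.7 + I × 2.2 kΩ.
So I = (20 − 0.7) / 2.2 kΩ = 19.3 / 2.2 = 8.77 mA.

I ≈ 8.8 mA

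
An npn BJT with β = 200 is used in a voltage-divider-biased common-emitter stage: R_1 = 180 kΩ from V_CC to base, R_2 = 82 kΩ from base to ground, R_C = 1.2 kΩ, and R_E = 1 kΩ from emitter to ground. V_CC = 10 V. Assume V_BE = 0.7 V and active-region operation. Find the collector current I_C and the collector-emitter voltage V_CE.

Thevenize the base divider: V_Th = V_CC·R_2/(R_1+R_2) = 10×82/262 = 3.13 V, R_Th = R_1‖R_2 = 56.3 kΩ.
Base-emitter loop: V_Th = I_B·R_Th + V_BE + (β+1)I_B·R_E, so I_B = (3.13 − 0.7) / (56.3 + 201×1) = 0.00944 mA.
I_C = β·I_B = 200×0.00944 = 1.89 mA, and I_E = (β+1)I_B = 1.9 mA.
V_CE = V_CC − I_C·R_C − I_E·R_E = 10 − 1.89×1.2 − 1.9×1 = 5.84 V.
V_CE = 5.84 V > 0.2 V confirms active-region operation.

I_C ≈ 1.9 mA, V_CE ≈ 5.8 V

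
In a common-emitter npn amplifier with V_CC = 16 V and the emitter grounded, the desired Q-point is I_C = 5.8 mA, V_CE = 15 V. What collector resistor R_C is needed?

Collector loop: V_CC = I_C·R_C + V_CE.
R_C = (V_CC − V_CE)/I_C = (16 − 15)/5.8 = 0.172 kΩ.

R_C ≈ 0.17 kΩ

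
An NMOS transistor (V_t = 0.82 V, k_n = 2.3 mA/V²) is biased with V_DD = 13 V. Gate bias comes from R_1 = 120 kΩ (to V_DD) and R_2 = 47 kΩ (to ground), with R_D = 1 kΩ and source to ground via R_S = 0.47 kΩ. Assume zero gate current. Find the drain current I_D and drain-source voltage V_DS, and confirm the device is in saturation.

I_D ≈ 2.7 mA, V_DS ≈ 9 V

V_G = V_DD·R_2/(R_1+R_2) = 13×47/167 = 3.66 V.
Assume saturation: I_D = (k_n/2)(V_GS − V_t)² with V_GS = V_G − I_D·R_S = 3.66 − 0.47·I_D.
Substituting gives 0.254·I_D² − 4.07·I_D + 9.27 = 0, with roots I_D = 2.75 or 13.3 mA.
The root I_D = 13.3 mA gives V_GS = -2.58 V ≤ V_t, so take I_D = 2.75 mA.
Then V_GS = 2.37 V and V_DS = V_DD − I_D(R_D+R_S) = 13 − 2.75×1.47 = 8.96 V.
Saturation requires V_DS ≥ V_GS − V_t = 1.55 V; 8.96 ≥ 1.55 ✓.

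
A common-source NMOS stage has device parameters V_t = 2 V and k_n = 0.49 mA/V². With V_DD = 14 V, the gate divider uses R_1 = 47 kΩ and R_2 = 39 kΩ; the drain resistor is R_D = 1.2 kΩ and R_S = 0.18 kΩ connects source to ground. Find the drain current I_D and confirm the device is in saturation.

V_G = V_DD·R_2/(R_1+R_2) = 14×39/86 = 6.35 V.
Assume saturation: I_D = (k_n/2)(V_GS − V_t)² with V_GS = V_G − I_D·R_S = 6.35 − 0.18·I_D.
Substituting gives 0.00794·I_D² − 1.38·I_D + 4.63 = 0, with roots I_D = 3.42 or 171 mA.
The root I_D = 171 mA gives V_GS = -24.4 V ≤ V_t, so take I_D = 3.42 mA.
Then V_GS = 5.73 V and V_DS = V_DD − I_D(R_D+R_S) = 14 − 3.42×1.38 = 9.29 V.
Saturation requires V_DS ≥ V_GS − V_t = 3.73 V; 9.29 ≥ 3.73 ✓.

I_D ≈ 3.4 mA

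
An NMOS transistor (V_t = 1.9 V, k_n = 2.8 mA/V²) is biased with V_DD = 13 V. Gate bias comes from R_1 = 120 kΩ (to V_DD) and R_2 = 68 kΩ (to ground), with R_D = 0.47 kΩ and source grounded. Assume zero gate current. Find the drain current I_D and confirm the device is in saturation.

V_G = V_DD·R_2/(R_1+R_2) = 13×68/188 = 4.7 V. With the source grounded, V_GS = V_G = 4.7 V.
Assume saturation: I_D = (k_n/2)(V_GS − V_t)² = (2.8/2)×(4.7 − 1.9)² = 1.4×2.8² = 11 mA.
V_DS = V_DD − I_D·R_D = 13 − 11×0.47 = 7.83 V.
Saturation requires V_DS ≥ V_GS − V_t = 2.8 V; 7.83 ≥ 2.8 ✓.

I_D ≈ 11 mA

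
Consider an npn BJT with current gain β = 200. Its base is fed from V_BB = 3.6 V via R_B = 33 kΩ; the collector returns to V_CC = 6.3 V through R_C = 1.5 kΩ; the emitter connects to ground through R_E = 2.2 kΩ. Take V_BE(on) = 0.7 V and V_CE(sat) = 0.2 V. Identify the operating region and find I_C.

Assume active. Base-emitter loop: I_B = (V_BB − V_BE)/(R_B + (β+1)R_E) = (3.6 − 0.7)/(33 + 201×2.2) = 0.0061 mA.
I_C = β·I_B = 200×0.0061 = 1.22 mA.
V_CE = V_CC − I_C·R_C − I_E·R_E = 6.3 − 1.22×1.5 − 1.23×2.2 = 1.77 V > V_CE(sat), so the active-region assumption holds.

active; I_C ≈ 1.2 mA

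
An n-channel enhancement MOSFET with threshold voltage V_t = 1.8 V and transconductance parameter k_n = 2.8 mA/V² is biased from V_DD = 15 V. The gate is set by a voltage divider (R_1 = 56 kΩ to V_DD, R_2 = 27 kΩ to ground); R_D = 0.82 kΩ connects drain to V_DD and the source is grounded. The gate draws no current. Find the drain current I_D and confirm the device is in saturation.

V_G = V_DD·R_2/(R_1+R_2) = 15×27/83 = 4.88 V. With the source grounded, V_GS = V_G = 4.88 V.
Assume saturation: I_D = (k_n/2)(V_GS − V_t)² = (2.8/2)×(4.88 − 1.8)² = 1.4×3.08² = 13.3 mA.
V_DS = V_DD − I_D·R_D = 15 − 13.3×0.82 = 4.11 V.
Saturation requires V_DS ≥ V_GS − V_t = 3.08 V; 4.11 ≥ 3.08 ✓.

I_D ≈ 13 mA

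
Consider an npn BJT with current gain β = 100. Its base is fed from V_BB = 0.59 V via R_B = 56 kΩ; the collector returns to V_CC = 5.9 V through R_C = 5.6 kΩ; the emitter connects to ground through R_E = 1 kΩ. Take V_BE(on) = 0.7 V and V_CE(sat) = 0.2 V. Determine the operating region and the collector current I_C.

cutoff; I_C ≈ 0

V_BB = 0.59 V ≤ V_BE(on) = 0.7 V, so the base-emitter junction is not forward biased.
The transistor is in cutoff: I_B = I_C = 0.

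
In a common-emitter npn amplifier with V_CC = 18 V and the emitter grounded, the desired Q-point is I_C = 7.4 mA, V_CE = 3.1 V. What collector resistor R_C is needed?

Collector loop: V_CC = I_C·R_C + V_CE.
R_C = (V_CC − V_CE)/I_C = (18 − 3.1)/7.4 = 2.01 kΩ.

R_C ≈ 2 kΩ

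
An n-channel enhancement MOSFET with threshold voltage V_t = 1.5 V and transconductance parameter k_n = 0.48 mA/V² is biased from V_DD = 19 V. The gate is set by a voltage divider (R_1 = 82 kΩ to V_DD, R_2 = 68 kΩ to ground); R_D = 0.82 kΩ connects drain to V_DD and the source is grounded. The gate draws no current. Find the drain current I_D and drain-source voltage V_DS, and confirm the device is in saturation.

I_D ≈ 12 mA, V_DS ≈ 9 V

V_G = V_DD·R_2/(R_1+R_2) = 19×68/150 = 8.61 V. With the source grounded, V_GS = V_G = 8.61 V.
Assume saturation: I_D = (k_n/2)(V_GS − V_t)² = (0.48/2)×(8.61 − 1.5)² = 0.24×7.11² = 12.1 mA.
V_DS = V_DD − I_D·R_D = 19 − 12.1×0.82 = 9.04 V.
Saturation requires V_DS ≥ V_GS − V_t = 7.11 V; 9.04 ≥ 7.11 ✓.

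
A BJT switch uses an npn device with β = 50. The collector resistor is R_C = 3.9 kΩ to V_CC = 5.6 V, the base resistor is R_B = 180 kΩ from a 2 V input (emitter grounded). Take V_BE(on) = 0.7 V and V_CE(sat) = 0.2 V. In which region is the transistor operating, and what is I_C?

active; I_C ≈ 0.36 mA

Assume active. Base-emitter loop: I_B = (V_BB − V_BE)/R_B = (2 − 0.7)/180 = 0.00722 mA.
I_C = β·I_B = 50×0.00722 = 0.361 mA.
V_CE = V_CC − I_C·R_C = 5.6 − 0.361×3.9 = 4.19 V > V_CE(sat), so the active-region assumption holds.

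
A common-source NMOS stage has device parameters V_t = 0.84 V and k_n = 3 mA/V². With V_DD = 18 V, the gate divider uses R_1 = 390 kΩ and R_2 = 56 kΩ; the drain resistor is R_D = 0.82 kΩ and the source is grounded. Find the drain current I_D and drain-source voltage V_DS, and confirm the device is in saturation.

V_G = V_DD·R_2/(R_1+R_2) = 18×56/446 = 2.26 V. With the source grounded, V_GS = V_G = 2.26 V.
Assume saturation: I_D = (k_n/2)(V_GS − V_t)² = (3/2)×(2.26 − 0.84)² = 1.5×1.42² = 3.02 mA.
V_DS = V_DD − I_D·R_D = 18 − 3.02×0.82 = 15.5 V.
Saturation requires V_DS ≥ V_GS − V_t = 1.42 V; 15.5 ≥ 1.42 ✓.

I_D ≈ 3 mA, V_DS ≈ 16 V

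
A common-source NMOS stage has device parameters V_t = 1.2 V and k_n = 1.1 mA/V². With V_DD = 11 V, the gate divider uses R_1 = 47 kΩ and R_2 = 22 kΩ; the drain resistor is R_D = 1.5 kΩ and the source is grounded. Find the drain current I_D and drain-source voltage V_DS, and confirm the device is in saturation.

I_D ≈ 2.9 mA, V_DS ≈ 6.6 V

V_G = V_DD·R_2/(R_1+R_2) = 11×22/69 = 3.51 V. With the source grounded, V_GS = V_G = 3.51 V.
Assume saturation: I_D = (k_n/2)(V_GS − V_t)² = (1.1/2)×(3.51 − 1.2)² = 0.55×2.31² = 2.93 mA.
V_DS = V_DD − I_D·R_D = 11 − 2.93×1.5 = 6.61 V.
Saturation requires V_DS ≥ V_GS − V_t = 2.31 V; 6.61 ≥ 2.31 ✓.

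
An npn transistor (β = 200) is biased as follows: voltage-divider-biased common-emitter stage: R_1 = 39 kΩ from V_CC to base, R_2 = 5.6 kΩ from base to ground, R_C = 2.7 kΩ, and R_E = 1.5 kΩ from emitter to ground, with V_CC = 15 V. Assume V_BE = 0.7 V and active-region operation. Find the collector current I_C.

I_C ≈ 0.77 mA

Thevenize the base divider: V_Th = V_CC·R_2/(R_1+R_2) = 15×5.6/44.6 = 1.88 V, R_Th = R_1‖R_2 = 4.9 kΩ.
Base-emitter loop: V_Th = I_B·R_Th + V_BE + (β+1)I_B·R_E, so I_B = (1.88 − 0.7) / (4.9 + 201×1.5) = 0.00386 mA.
I_C = β·I_B = 200×0.00386 = 0.772 mA, and I_E = (β+1)I_B = 0.776 mA.
V_CE = V_CC − I_C·R_C − I_E·R_E = 15 − 0.772×2.7 − 0.776×1.5 = 11.7 V.
V_CE = 11.7 V > 0.2 V confirms active-region operation.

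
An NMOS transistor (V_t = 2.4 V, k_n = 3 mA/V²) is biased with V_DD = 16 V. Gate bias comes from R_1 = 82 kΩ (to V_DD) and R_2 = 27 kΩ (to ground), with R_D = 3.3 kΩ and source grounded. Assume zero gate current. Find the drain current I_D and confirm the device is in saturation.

I_D ≈ 3.7 mA

V_G = V_DD·R_2/(R_1+R_2) = 16×27/109 = 3.96 V. With the source grounded, V_GS = V_G = 3.96 V.
Assume saturation: I_D = (k_n/2)(V_GS − V_t)² = (3/2)×(3.96 − 2.4)² = 1.5×1.56² = 3.67 mA.
V_DS = V_DD − I_D·R_D = 16 − 3.67×3.3 = 3.9 V.
Saturation requires V_DS ≥ V_GS − V_t = 1.56 V; 3.9 ≥ 1.56 ✓.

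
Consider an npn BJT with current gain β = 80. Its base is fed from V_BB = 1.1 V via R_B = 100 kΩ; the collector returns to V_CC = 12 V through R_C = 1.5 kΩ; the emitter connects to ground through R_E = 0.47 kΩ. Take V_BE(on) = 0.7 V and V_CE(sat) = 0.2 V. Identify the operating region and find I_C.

active; I_C ≈ 0.23 mA

Assume active. Base-emitter loop: I_B = (V_BB − V_BE)/(R_B + (β+1)R_E) = (1.1 − 0.7)/(100 + 81×0.47) = 0.0029 mA.
I_C = β·I_B = 80×0.0029 = 0.232 mA.
V_CE = V_CC − I_C·R_C − I_E·R_E = 12 − 0.232×1.5 − 0.235×0.47 = 11.5 V > V_CE(sat), so the active-region assumption holds.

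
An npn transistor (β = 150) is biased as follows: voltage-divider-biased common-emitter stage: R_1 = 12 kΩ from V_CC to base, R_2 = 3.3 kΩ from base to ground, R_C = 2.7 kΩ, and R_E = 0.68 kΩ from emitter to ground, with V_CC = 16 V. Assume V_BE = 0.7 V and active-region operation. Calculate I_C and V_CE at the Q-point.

I_C ≈ 3.9 mA, V_CE ≈ 2.7 V

Thevenize the base divider: V_Th = V_CC·R_2/(R_1+R_2) = 16×3.3/15.3 = 3.45 V, R_Th = R_1‖R_2 = 2.59 kΩ.
Base-emitter loop: V_Th = I_B·R_Th + V_BE + (β+1)I_B·R_E, so I_B = (3.45 − 0.7) / (2.59 + 151×0.68) = 0.0261 mA.
I_C = β·I_B = 150×0.0261 = 3.92 mA, and I_E = (β+1)I_B = 3.95 mA.
V_CE = V_CC − I_C·R_C − I_E·R_E = 16 − 3.92×2.7 − 3.95×0.68 = 2.73 V.
V_CE = 2.73 V > 0.2 V confirms active-region operation.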